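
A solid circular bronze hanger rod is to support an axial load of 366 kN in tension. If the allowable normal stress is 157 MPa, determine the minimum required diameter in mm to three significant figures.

54.5 mm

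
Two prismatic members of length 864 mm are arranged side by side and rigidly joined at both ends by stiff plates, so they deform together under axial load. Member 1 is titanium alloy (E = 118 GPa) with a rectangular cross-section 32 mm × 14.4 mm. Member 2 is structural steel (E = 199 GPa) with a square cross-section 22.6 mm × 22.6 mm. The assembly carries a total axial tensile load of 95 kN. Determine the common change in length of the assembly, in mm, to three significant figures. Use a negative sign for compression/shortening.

A_1 = 460.8 mm².
A_2 = 510.8 mm².
Equal strain + equilibrium ⇒ each member carries load in proportion to AE: A₁E₁ = 54370000 N, A₂E₂ = 101600000 N, ΣAE = 156000000 N.
δ = PL/ΣAE = 95000·864/156000000 = 0.5261 mm.

0.526 mm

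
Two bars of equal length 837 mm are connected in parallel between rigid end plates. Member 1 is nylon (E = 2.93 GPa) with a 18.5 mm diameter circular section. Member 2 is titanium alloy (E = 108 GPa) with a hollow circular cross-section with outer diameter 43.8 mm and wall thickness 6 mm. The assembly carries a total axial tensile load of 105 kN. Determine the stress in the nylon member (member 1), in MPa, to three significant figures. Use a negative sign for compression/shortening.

3.96 MPa

A_1 = 268.8 mm².
A_2 = 712.5 mm².
Equal strain + equilibrium ⇒ each member carries load in proportion to AE: A₁E₁ = 787600 N, A₂E₂ = 76950000 N, ΣAE = 77740000 N.
σ₁ = P·E₁/ΣAE = 105000·2930/77740000 = 3.957 MPa.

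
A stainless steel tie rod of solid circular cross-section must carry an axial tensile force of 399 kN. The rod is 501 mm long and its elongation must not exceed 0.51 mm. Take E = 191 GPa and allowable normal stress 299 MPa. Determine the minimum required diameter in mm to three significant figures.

Required area A ≥ P/σ_allow = 399000/299 = 1334 mm².
For a solid circular section, d ≥ √(4A/π) = 41.22 mm.
Elongation limit: A ≥ PL/(Eδ_allow) = 399000·501/(191000·0.51) = 2052 mm² ⇒ d ≥ 51.12 mm.
The elongation limit governs.

51.1 mm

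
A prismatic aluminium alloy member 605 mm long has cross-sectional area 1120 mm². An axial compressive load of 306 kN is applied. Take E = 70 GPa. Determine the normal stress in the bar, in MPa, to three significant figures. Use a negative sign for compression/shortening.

σ = N/A = -306000/1120 = -273.2 MPa.

-273 MPa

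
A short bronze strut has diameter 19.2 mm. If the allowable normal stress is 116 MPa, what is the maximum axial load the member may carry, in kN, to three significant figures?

33.6 kN

A = 289.5 mm².
P_max = σ_allow · A = 116 · 289.5 = 33590 N = 33.59 kN.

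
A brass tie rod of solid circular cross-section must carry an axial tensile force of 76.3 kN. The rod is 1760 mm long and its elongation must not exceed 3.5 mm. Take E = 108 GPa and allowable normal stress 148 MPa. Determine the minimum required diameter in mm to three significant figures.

Required area A ≥ P/σ_allow = 76300/148 = 515.5 mm².
For a solid circular section, d ≥ √(4A/π) = 25.62 mm.
Elongation limit: A ≥ PL/(Eδ_allow) = 76300·1760/(108000·3.5) = 355.3 mm² ⇒ d ≥ 21.27 mm.
The stress limit governs.

25.6 mm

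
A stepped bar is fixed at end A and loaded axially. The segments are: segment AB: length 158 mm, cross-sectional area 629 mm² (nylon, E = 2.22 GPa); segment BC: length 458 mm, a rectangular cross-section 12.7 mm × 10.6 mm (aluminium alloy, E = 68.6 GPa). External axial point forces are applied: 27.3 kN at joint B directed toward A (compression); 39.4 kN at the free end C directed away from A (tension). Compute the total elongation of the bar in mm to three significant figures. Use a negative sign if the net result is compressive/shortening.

Internal axial forces (sectioning from the free end, tension +): N_BC = 39.4 kN, N_AB = 12.1 kN.
A_BC = 134.6 mm².
δ_AB = 12100·158/(629·2220) = 1.369 mm
δ_BC = 39400·458/(134.6·68600) = 1.954 mm
δ = Σδ_i = 3.323 mm.

3.32 mm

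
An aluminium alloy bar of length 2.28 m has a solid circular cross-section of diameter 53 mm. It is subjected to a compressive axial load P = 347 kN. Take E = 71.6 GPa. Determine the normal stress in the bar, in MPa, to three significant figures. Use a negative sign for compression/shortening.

A = 2206 mm².
σ = N/A = -347000/2206 = -157.3 MPa.

-157 MPa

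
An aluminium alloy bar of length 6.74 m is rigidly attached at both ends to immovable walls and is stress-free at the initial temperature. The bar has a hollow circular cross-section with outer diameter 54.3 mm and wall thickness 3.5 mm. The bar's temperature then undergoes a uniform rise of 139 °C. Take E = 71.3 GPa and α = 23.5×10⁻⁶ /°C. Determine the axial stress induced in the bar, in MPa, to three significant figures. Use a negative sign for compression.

Free thermal expansion αLΔT = 23.5e-6 · 6740 · 139 = 22.02 mm.
The walls impose strain ε = −(22.02)/6740 = -3.2665e-03; σ = Eε = 71300 · -3.2665e-03 = -232.9 MPa.

-233 MPa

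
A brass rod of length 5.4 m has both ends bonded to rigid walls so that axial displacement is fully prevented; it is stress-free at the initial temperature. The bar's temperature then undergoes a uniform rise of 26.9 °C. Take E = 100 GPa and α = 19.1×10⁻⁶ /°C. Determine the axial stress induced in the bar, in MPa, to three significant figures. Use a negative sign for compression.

-51.4 MPa

Free thermal expansion αLΔT = 19.1e-6 · 5400 · 26.9 = 2.774 mm.
The walls impose strain ε = −(2.774)/5400 = -5.1379e-04; σ = Eε = 100000 · -5.1379e-04 = -51.38 MPa.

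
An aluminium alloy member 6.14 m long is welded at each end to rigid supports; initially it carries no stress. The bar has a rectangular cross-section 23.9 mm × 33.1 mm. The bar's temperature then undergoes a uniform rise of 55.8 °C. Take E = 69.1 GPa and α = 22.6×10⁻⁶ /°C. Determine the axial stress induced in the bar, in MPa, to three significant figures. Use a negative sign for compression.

Free thermal expansion αLΔT = 22.6e-6 · 6140 · 55.8 = 7.743 mm.
The walls impose strain ε = −(7.743)/6140 = -1.2611e-03; σ = Eε = 69100 · -1.2611e-03 = -87.14 MPa.

-87.1 MPa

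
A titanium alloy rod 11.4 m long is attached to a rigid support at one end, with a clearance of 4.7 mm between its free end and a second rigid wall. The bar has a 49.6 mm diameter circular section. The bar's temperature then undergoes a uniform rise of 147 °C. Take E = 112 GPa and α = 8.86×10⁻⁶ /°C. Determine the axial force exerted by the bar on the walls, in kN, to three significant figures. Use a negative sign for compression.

Free thermal expansion αLΔT = 8.86e-6 · 11400 · 147 = 14.85 mm.
The walls engage after the gap closes; constrained expansion = 14.85 − 4.7 = 10.15 mm.
The walls impose strain ε = −(10.15)/11400 = -8.9014e-04; σ = Eε = 112000 · -8.9014e-04 = -99.7 MPa.
Wall reaction R = σ·A = -99.7·1932 = -192600 N = -192.6 kN.

-193 kN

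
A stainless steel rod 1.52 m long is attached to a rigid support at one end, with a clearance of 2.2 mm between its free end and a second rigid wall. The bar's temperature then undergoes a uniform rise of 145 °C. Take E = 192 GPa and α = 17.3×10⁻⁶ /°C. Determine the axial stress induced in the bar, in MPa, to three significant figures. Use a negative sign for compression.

Free thermal expansion αLΔT = 17.3e-6 · 1520 · 145 = 3.813 mm.
The walls engage after the gap closes; constrained expansion = 3.813 − 2.2 = 1.613 mm.
The walls impose strain ε = −(1.613)/1520 = -1.0611e-03; σ = Eε = 192000 · -1.0611e-03 = -203.7 MPa.

-204 MPa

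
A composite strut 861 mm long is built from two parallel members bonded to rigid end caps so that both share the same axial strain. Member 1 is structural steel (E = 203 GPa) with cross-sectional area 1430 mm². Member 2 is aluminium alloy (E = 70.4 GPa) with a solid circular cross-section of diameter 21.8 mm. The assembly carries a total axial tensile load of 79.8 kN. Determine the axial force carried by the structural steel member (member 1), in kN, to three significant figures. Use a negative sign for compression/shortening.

A_2 = 373.3 mm².
Equal strain + equilibrium ⇒ each member carries load in proportion to AE: A₁E₁ = 290300000 N, A₂E₂ = 26280000 N, ΣAE = 316600000 N.
F₁ = P·A₁E₁/ΣAE = 79800·290300000/316600000 = 73180 N.

73.2 kN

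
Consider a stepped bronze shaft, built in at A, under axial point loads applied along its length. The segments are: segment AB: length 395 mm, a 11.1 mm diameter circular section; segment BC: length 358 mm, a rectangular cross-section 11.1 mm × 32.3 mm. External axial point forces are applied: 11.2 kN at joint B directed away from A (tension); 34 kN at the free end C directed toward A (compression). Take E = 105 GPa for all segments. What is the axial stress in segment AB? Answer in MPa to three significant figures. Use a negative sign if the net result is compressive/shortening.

-236 MPa

Internal axial forces (sectioning from the free end, tension +): N_BC = -34 kN, N_AB = -22.8 kN.
A_AB = 96.77 mm².
σ_AB = N_AB/A_AB = -22800/96.77 = -235.6 MPa.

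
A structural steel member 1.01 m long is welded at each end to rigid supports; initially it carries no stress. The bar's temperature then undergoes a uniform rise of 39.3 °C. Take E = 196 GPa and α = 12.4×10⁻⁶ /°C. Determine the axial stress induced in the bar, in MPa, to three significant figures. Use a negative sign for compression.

Free thermal expansion αLΔT = 12.4e-6 · 1010 · 39.3 = 0.4922 mm.
The walls impose strain ε = −(0.4922)/1010 = -4.8732e-04; σ = Eε = 196000 · -4.8732e-04 = -95.51 MPa.

-95.5 MPa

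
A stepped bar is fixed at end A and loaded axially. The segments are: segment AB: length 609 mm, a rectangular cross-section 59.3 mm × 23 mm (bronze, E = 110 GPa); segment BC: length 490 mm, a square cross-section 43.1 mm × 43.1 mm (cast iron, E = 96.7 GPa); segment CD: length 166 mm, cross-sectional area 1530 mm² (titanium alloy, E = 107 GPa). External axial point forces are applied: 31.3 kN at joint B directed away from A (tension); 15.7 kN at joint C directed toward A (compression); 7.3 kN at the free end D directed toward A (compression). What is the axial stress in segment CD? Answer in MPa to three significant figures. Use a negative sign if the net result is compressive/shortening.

-4.77 MPa

Internal axial forces (sectioning from the free end, tension +): N_CD = -7.3 kN, N_BC = -23 kN, N_AB = 8.3 kN.
σ_CD = N_CD/A_CD = -7300/1530 = -4.771 MPa.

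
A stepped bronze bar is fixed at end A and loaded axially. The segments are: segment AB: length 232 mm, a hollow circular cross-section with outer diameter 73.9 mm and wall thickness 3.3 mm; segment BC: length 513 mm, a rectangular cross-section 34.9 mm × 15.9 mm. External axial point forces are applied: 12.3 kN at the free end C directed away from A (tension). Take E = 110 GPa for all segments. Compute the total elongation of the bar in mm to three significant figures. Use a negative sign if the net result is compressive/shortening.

Internal axial forces (sectioning from the free end, tension +): N_BC = 12.3 kN, N_AB = 12.3 kN.
A_AB = 731.9 mm².
A_BC = 554.9 mm².
δ_AB = 12300·232/(731.9·110000) = 0.03544 mm
δ_BC = 12300·513/(554.9·110000) = 0.1034 mm
δ = Σδ_i = 0.1388 mm.

0.139 mm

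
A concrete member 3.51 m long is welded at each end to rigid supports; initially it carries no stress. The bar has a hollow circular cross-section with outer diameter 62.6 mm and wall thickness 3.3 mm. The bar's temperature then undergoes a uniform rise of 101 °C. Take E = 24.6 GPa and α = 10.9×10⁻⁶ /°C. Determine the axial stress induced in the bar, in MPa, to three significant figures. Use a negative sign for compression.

-27.1 MPa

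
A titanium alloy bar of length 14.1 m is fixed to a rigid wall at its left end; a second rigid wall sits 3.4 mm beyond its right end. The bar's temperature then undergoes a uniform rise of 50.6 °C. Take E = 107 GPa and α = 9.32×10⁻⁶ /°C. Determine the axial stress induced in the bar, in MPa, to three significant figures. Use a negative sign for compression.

-24.7 MPa

Free thermal expansion αLΔT = 9.32e-6 · 14100 · 50.6 = 6.649 mm.
The walls engage after the gap closes; constrained expansion = 6.649 − 3.4 = 3.249 mm.
The walls impose strain ε = −(3.249)/14100 = -2.3046e-04; σ = Eε = 107000 · -2.3046e-04 = -24.66 MPa.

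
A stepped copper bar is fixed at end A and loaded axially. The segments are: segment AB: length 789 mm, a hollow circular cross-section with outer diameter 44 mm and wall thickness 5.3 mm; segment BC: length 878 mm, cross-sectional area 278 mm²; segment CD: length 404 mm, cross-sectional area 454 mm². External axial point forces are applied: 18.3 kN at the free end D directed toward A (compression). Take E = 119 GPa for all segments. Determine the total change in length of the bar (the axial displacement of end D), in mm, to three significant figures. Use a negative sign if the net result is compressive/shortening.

-0.811 mm

Internal axial forces (sectioning from the free end, tension +): N_CD = -18.3 kN, N_BC = -18.3 kN, N_AB = -18.3 kN.
A_AB = 644.4 mm².
δ_AB = -18300·789/(644.4·119000) = -0.1883 mm
δ_BC = -18300·878/(278·119000) = -0.4857 mm
δ_CD = -18300·404/(454·119000) = -0.1368 mm
δ = Σδ_i = -0.8108 mm.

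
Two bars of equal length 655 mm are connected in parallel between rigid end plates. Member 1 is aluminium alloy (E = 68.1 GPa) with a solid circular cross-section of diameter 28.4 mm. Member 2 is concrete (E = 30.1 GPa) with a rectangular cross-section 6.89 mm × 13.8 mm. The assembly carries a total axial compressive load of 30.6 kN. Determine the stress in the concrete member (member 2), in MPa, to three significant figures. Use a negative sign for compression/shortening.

-20.0 MPa

A_1 = 633.5 mm².
A_2 = 95.08 mm².
Equal strain + equilibrium ⇒ each member carries load in proportion to AE: A₁E₁ = 43140000 N, A₂E₂ = 2862000 N, ΣAE = 46000000 N.
σ₂ = P·E₂/ΣAE = -30600·30100/46000000 = -20.02 MPa.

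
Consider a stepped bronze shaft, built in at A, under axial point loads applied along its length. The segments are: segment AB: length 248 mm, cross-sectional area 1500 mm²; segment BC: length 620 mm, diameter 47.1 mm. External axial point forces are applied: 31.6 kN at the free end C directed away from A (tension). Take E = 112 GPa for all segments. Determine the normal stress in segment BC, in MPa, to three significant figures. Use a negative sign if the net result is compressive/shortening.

18.1 MPa

Internal axial forces (sectioning from the free end, tension +): N_BC = 31.6 kN, N_AB = 31.6 kN.
A_BC = 1742 mm².
σ_BC = N_BC/A_BC = 31600/1742 = 18.14 MPa.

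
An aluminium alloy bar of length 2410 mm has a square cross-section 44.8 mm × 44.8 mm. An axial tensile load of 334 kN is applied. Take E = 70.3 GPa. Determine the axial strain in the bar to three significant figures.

A = 2007 mm².
σ = N/A = 166.4 MPa; ε = σ/E = 166.4/70300 = 2.367e-03.

0.00237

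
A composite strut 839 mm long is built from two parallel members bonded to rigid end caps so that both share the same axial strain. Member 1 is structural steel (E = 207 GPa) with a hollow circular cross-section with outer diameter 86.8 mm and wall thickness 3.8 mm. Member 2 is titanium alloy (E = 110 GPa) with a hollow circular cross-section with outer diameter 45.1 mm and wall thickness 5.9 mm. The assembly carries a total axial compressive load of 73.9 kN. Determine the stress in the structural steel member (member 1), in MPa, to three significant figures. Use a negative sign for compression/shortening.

-53.7 MPa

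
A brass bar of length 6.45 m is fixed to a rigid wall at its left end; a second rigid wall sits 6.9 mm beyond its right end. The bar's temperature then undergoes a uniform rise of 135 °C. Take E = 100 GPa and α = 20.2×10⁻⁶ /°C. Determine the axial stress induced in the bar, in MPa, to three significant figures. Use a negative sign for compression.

Free thermal expansion αLΔT = 20.2e-6 · 6450 · 135 = 17.59 mm.
The walls engage after the gap closes; constrained expansion = 17.59 − 6.9 = 10.69 mm.
The walls impose strain ε = −(10.69)/6450 = -1.6572e-03; σ = Eε = 100000 · -1.6572e-03 = -165.7 MPa.

-166 MPa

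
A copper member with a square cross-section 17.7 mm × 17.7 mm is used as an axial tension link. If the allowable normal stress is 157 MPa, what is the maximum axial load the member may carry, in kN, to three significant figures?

49.2 kN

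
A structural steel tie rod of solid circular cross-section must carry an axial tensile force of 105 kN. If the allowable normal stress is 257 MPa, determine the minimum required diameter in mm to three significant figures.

22.8 mm

Required area A ≥ P/σ_allow = 105000/257 = 408.6 mm².
For a solid circular section, d ≥ √(4A/π) = 22.81 mm.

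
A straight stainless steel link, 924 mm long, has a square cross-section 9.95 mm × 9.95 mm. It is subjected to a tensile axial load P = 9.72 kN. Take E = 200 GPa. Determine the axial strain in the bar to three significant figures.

4.91e-04

A = 99 mm².
σ = N/A = 98.18 MPa; ε = σ/E = 98.18/200000 = 4.909e-04.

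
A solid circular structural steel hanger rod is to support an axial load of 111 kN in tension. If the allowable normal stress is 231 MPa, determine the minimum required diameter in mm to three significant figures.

24.7 mm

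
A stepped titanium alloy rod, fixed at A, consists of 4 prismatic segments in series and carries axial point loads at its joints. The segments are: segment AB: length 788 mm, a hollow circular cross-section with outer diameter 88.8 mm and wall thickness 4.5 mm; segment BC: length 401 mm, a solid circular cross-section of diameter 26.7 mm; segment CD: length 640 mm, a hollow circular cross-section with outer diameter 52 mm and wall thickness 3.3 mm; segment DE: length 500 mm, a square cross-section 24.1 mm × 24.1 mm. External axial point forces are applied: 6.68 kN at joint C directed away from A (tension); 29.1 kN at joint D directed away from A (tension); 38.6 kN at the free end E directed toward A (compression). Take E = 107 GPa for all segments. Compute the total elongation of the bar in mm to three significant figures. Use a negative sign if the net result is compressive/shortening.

Internal axial forces (sectioning from the free end, tension +): N_DE = -38.6 kN, N_CD = -9.5 kN, N_BC = -2.82 kN, N_AB = -2.82 kN.
A_AB = 1192 mm².
A_BC = 559.9 mm².
A_CD = 504.9 mm².
A_DE = 580.8 mm².
δ_AB = -2820·788/(1192·107000) = -0.01743 mm
δ_BC = -2820·401/(559.9·107000) = -0.01888 mm
δ_CD = -9500·640/(504.9·107000) = -0.1125 mm
δ_DE = -38600·500/(580.8·107000) = -0.3106 mm
δ = Σδ_i = -0.4594 mm.

-0.459 mm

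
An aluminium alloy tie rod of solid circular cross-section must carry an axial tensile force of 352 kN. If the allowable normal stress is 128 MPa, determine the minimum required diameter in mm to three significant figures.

Required area A ≥ P/σ_allow = 352000/128 = 2750 mm².
For a solid circular section, d ≥ √(4A/π) = 59.17 mm.

59.2 mm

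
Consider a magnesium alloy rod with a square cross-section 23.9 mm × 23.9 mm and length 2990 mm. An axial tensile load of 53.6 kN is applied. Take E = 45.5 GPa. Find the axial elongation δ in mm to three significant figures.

A = 571.2 mm².
δ_mech = NL/(AE) = 53600·2990/(571.2·45500) = 6.166 mm.

6.17 mm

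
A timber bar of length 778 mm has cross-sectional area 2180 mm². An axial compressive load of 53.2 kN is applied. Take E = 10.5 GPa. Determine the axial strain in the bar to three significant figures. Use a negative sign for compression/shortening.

-0.00232

σ = N/A = -24.4 MPa; ε = σ/E = -24.4/10500 = -2.324e-03.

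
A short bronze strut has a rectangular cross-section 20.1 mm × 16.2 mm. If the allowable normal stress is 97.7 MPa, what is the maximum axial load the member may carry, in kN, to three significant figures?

31.8 kN

A = 325.6 mm².
P_max = σ_allow · A = 97.7 · 325.6 = 31810 N = 31.81 kN.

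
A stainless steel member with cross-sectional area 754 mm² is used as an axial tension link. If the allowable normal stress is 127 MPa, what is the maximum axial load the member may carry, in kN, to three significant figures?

95.8 kN

P_max = σ_allow · A = 127 · 754 = 95760 N = 95.76 kN.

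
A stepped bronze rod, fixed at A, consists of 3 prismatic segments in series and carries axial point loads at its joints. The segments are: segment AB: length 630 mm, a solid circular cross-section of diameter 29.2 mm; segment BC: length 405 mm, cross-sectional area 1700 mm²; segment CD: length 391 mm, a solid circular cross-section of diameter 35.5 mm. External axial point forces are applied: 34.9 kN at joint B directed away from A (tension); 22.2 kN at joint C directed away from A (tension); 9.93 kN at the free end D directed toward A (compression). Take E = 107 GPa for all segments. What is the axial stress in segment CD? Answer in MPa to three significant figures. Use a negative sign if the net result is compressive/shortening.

Internal axial forces (sectioning from the free end, tension +): N_CD = -9.93 kN, N_BC = 12.27 kN, N_AB = 47.17 kN.
A_CD = 989.8 mm².
σ_CD = N_CD/A_CD = -9930/989.8 = -10.03 MPa.

-10.0 MPa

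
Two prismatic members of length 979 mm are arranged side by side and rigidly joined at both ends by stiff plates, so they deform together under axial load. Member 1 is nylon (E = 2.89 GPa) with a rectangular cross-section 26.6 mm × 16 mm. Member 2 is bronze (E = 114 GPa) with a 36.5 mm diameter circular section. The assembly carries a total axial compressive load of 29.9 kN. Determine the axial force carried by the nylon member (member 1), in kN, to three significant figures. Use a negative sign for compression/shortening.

-0.305 kN

A_1 = 425.6 mm².
A_2 = 1046 mm².
Equal strain + equilibrium ⇒ each member carries load in proportion to AE: A₁E₁ = 1230000 N, A₂E₂ = 119300000 N, ΣAE = 120500000 N.
F₁ = P·A₁E₁/ΣAE = -29900·1230000/120500000 = -305.2 N.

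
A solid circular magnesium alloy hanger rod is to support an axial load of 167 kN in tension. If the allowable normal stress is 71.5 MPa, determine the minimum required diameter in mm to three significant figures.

54.5 mm

Required area A ≥ P/σ_allow = 167000/71.5 = 2336 mm².
For a solid circular section, d ≥ √(4A/π) = 54.53 mm.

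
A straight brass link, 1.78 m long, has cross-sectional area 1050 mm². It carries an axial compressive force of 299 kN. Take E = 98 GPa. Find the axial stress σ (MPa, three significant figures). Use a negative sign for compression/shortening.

-285 MPa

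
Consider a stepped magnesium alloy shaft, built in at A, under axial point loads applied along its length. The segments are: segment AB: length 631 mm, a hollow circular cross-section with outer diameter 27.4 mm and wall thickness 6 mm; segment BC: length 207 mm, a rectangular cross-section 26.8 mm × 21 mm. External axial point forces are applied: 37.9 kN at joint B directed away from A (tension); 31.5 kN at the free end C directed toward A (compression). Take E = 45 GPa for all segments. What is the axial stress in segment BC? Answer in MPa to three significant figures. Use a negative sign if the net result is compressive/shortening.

-56.0 MPa

Internal axial forces (sectioning from the free end, tension +): N_BC = -31.5 kN, N_AB = 6.4 kN.
A_BC = 562.8 mm².
σ_BC = N_BC/A_BC = -31500/562.8 = -55.97 MPa.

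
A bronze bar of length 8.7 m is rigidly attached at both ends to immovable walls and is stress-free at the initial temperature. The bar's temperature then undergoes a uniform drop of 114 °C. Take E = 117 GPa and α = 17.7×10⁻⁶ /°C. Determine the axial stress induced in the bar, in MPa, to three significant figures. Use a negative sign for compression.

236 MPa

Free thermal expansion αLΔT = 17.7e-6 · 8700 · -114 = -17.55 mm.
The walls impose strain ε = −(-17.55)/8700 = 2.0178e-03; σ = Eε = 117000 · 2.0178e-03 = 236.1 MPa.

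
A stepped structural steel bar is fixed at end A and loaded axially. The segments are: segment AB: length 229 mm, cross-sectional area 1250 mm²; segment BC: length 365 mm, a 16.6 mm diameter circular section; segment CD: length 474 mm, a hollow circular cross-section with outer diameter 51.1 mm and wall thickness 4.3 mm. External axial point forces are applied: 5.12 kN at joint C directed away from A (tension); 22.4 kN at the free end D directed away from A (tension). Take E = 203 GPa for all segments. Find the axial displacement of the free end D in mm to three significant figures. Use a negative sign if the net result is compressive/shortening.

Internal axial forces (sectioning from the free end, tension +): N_CD = 22.4 kN, N_BC = 27.52 kN, N_AB = 27.52 kN.
A_BC = 216.4 mm².
A_CD = 632.2 mm².
δ_AB = 27520·229/(1250·203000) = 0.02484 mm
δ_BC = 27520·365/(216.4·203000) = 0.2286 mm
δ_CD = 22400·474/(632.2·203000) = 0.08273 mm
δ = Σδ_i = 0.3362 mm.

0.336 mm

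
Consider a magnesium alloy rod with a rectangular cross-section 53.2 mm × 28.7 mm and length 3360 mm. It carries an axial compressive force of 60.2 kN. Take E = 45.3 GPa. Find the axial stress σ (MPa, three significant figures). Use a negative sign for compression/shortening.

-39.4 MPa

A = 1527 mm².
σ = N/A = -60200/1527 = -39.43 MPa.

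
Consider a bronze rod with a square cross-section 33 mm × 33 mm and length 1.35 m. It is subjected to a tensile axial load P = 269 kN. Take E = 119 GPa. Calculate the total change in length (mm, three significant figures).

2.80 mm

A = 1089 mm².
δ_mech = NL/(AE) = 269000·1350/(1089·119000) = 2.802 mm.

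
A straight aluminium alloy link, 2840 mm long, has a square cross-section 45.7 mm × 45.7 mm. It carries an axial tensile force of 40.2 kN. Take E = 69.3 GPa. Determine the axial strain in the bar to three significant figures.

2.78e-04

A = 2088 mm².
σ = N/A = 19.25 MPa; ε = σ/E = 19.25/69300 = 2.778e-04.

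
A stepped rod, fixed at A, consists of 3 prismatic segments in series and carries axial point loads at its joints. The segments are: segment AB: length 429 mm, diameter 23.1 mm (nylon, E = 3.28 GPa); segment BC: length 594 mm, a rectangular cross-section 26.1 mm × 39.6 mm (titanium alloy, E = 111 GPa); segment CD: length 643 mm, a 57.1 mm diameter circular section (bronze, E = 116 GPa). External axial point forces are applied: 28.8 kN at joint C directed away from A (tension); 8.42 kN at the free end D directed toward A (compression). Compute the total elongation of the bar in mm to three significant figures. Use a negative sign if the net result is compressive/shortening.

6.45 mm

Internal axial forces (sectioning from the free end, tension +): N_CD = -8.42 kN, N_BC = 20.38 kN, N_AB = 20.38 kN.
A_AB = 419.1 mm².
A_BC = 1034 mm².
A_CD = 2561 mm².
δ_AB = 20380·429/(419.1·3280) = 6.36 mm
δ_BC = 20380·594/(1034·111000) = 0.1055 mm
δ_CD = -8420·643/(2561·116000) = -0.01823 mm
δ = Σδ_i = 6.448 mm.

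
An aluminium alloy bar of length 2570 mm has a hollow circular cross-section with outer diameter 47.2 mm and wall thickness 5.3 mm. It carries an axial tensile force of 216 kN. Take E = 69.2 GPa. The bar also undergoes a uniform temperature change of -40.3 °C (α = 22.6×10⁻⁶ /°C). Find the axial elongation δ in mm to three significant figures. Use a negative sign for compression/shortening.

A = 697.7 mm².
δ_mech = NL/(AE) = 216000·2570/(697.7·69200) = 11.5 mm.
δ_thermal = αLΔT = 22.6e-6·2570·-40.3 = -2.341 mm.
δ = δ_mech + δ_thermal = 9.158 mm.

9.16 mm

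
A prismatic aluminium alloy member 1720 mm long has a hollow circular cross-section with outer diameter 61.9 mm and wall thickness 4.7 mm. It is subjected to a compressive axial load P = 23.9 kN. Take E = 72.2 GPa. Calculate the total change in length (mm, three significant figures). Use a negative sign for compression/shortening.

A = 844.6 mm².
δ_mech = NL/(AE) = -23900·1720/(844.6·72200) = -0.6741 mm.

-0.674 mm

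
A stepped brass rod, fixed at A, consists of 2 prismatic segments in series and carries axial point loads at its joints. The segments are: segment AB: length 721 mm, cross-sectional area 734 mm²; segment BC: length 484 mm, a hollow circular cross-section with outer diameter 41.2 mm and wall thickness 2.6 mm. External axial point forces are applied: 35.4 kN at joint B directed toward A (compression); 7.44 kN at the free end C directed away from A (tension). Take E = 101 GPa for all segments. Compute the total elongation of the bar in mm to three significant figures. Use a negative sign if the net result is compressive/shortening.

Internal axial forces (sectioning from the free end, tension +): N_BC = 7.44 kN, N_AB = -27.96 kN.
A_BC = 315.3 mm².
δ_AB = -27960·721/(734·101000) = -0.2719 mm
δ_BC = 7440·484/(315.3·101000) = 0.1131 mm
δ = Σδ_i = -0.1588 mm.

-0.159 mm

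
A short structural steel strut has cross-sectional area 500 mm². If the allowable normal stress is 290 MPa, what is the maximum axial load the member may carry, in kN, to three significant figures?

145 kN

P_max = σ_allow · A = 290 · 500 = 145000 N = 145 kN.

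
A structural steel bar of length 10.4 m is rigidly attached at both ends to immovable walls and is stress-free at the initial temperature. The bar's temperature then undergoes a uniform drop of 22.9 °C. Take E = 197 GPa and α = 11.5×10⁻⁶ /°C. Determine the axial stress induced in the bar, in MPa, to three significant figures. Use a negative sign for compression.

Free thermal expansion αLΔT = 11.5e-6 · 10400 · -22.9 = -2.739 mm.
The walls impose strain ε = −(-2.739)/10400 = 2.6335e-04; σ = Eε = 197000 · 2.6335e-04 = 51.88 MPa.

51.9 MPa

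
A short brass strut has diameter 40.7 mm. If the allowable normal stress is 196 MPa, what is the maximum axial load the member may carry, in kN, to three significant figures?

255 kN

A = 1301 mm².
P_max = σ_allow · A = 196 · 1301 = 255000 N = 255 kN.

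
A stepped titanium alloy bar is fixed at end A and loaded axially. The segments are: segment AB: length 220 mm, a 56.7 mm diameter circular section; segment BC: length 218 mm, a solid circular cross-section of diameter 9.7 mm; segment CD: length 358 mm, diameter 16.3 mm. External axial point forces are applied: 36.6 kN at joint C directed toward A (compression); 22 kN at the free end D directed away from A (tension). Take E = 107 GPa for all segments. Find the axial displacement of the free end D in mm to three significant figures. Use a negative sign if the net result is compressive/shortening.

-0.0617 mm

Internal axial forces (sectioning from the free end, tension +): N_CD = 22 kN, N_BC = -14.6 kN, N_AB = -14.6 kN.
A_AB = 2525 mm².
A_BC = 73.9 mm².
A_CD = 208.7 mm².
δ_AB = -14600·220/(2525·107000) = -0.01189 mm
δ_BC = -14600·218/(73.9·107000) = -0.4025 mm
δ_CD = 22000·358/(208.7·107000) = 0.3527 mm
δ = Σδ_i = -0.06167 mm.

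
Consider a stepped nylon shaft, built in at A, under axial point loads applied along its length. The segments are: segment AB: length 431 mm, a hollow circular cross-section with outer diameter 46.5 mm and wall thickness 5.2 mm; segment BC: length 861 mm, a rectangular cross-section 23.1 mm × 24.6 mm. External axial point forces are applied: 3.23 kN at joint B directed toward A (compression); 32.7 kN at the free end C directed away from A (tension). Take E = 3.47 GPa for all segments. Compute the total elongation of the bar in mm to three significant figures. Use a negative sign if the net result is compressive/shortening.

Internal axial forces (sectioning from the free end, tension +): N_BC = 32.7 kN, N_AB = 29.47 kN.
A_AB = 674.7 mm².
A_BC = 568.3 mm².
δ_AB = 29470·431/(674.7·3470) = 5.425 mm
δ_BC = 32700·861/(568.3·3470) = 14.28 mm
δ = Σδ_i = 19.7 mm.

19.7 mm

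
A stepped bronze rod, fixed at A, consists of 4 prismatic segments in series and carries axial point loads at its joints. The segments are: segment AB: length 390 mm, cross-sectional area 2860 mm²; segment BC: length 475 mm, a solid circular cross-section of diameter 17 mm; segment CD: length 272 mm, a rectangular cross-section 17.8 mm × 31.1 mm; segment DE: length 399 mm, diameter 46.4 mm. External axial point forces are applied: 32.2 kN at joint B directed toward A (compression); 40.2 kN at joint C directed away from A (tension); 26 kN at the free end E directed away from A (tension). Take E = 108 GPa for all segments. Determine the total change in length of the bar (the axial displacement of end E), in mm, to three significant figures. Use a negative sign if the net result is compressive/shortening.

1.50 mm

Internal axial forces (sectioning from the free end, tension +): N_DE = 26 kN, N_CD = 26 kN, N_BC = 66.2 kN, N_AB = 34 kN.
A_BC = 227 mm².
A_CD = 553.6 mm².
A_DE = 1691 mm².
δ_AB = 34000·390/(2860·108000) = 0.04293 mm
δ_BC = 66200·475/(227·108000) = 1.283 mm
δ_CD = 26000·272/(553.6·108000) = 0.1183 mm
δ_DE = 26000·399/(1691·108000) = 0.05681 mm
δ = Σδ_i = 1.501 mm.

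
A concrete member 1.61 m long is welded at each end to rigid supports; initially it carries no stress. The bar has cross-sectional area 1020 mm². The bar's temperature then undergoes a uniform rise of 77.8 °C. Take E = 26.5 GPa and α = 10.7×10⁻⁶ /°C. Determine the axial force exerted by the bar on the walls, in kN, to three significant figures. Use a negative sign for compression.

-22.5 kN

Free thermal expansion αLΔT = 10.7e-6 · 1610 · 77.8 = 1.34 mm.
The walls impose strain ε = −(1.34)/1610 = -8.3246e-04; σ = Eε = 26500 · -8.3246e-04 = -22.06 MPa.
Wall reaction R = σ·A = -22.06·1020 = -22500 N = -22.5 kN.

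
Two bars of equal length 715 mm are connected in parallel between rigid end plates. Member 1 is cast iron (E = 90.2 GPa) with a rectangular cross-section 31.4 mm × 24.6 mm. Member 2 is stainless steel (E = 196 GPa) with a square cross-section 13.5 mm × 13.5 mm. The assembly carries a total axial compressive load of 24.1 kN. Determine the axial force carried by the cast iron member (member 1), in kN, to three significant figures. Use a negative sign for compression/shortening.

A_1 = 772.4 mm².
A_2 = 182.2 mm².
Equal strain + equilibrium ⇒ each member carries load in proportion to AE: A₁E₁ = 69670000 N, A₂E₂ = 35720000 N, ΣAE = 105400000 N.
F₁ = P·A₁E₁/ΣAE = -24100·69670000/105400000 = -15930 N.

-15.9 kN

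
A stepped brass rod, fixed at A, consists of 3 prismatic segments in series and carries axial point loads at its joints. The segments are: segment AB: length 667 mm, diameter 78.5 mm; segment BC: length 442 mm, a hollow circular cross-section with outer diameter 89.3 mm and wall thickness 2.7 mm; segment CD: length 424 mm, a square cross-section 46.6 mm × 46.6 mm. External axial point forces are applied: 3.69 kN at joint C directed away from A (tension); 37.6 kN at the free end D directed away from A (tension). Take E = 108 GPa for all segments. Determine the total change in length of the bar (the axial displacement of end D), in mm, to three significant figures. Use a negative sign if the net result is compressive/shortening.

0.351 mm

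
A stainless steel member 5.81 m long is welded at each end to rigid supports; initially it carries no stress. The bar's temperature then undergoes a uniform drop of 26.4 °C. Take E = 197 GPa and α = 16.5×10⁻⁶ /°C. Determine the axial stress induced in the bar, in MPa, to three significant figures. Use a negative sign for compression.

85.8 MPa

Free thermal expansion αLΔT = 16.5e-6 · 5810 · -26.4 = -2.531 mm.
The walls impose strain ε = −(-2.531)/5810 = 4.3560e-04; σ = Eε = 197000 · 4.3560e-04 = 85.81 MPa.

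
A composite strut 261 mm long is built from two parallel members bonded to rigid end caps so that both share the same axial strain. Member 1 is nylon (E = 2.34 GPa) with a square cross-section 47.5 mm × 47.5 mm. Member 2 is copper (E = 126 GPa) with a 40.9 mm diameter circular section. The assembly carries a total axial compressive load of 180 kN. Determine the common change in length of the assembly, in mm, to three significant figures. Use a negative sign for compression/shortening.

-0.275 mm

A_1 = 2256 mm².
A_2 = 1314 mm².
Equal strain + equilibrium ⇒ each member carries load in proportion to AE: A₁E₁ = 5280000 N, A₂E₂ = 165500000 N, ΣAE = 170800000 N.
δ = PL/ΣAE = -180000·261/170800000 = -0.275 mm.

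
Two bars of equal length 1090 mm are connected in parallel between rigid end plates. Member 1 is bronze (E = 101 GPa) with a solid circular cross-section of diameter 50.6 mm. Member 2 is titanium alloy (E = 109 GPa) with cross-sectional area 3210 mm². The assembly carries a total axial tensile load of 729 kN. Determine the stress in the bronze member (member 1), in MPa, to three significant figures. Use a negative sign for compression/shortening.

A_1 = 2011 mm².
Equal strain + equilibrium ⇒ each member carries load in proportion to AE: A₁E₁ = 203100000 N, A₂E₂ = 349900000 N, ΣAE = 553000000 N.
σ₁ = P·E₁/ΣAE = 729000·101000/553000000 = 133.1 MPa.

133 MPa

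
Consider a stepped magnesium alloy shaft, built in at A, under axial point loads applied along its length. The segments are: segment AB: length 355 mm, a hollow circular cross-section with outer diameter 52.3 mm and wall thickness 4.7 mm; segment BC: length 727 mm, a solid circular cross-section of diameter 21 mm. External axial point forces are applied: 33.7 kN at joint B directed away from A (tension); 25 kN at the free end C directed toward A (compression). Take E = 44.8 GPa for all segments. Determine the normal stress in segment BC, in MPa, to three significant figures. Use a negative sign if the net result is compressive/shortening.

-72.2 MPa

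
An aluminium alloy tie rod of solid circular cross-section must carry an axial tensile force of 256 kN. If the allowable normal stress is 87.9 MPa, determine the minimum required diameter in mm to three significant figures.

60.9 mm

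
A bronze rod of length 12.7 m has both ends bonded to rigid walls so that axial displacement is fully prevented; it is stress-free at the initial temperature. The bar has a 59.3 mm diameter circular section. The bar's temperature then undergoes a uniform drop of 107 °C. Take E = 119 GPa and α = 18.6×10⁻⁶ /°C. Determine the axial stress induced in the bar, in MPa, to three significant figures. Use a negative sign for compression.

Free thermal expansion αLΔT = 18.6e-6 · 12700 · -107 = -25.28 mm.
The walls impose strain ε = −(-25.28)/12700 = 1.9902e-03; σ = Eε = 119000 · 1.9902e-03 = 236.8 MPa.

237 MPa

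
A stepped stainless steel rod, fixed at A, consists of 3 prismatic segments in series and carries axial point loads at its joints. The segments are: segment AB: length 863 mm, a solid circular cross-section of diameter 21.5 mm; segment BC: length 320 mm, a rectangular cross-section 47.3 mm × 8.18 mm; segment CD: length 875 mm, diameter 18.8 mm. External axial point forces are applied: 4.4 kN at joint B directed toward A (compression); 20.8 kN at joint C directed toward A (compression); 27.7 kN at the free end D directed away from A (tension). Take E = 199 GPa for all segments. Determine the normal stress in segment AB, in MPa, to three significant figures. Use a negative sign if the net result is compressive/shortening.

6.89 MPa

Internal axial forces (sectioning from the free end, tension +): N_CD = 27.7 kN, N_BC = 6.9 kN, N_AB = 2.5 kN.
A_AB = 363.1 mm².
σ_AB = N_AB/A_AB = 2500/363.1 = 6.886 MPa.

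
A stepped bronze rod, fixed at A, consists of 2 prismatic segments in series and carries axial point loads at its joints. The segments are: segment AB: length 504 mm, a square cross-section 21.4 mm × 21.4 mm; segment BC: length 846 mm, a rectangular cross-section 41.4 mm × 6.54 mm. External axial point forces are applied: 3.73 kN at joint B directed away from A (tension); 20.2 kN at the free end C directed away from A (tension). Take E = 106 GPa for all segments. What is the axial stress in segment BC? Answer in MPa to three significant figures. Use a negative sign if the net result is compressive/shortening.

Internal axial forces (sectioning from the free end, tension +): N_BC = 20.2 kN, N_AB = 23.93 kN.
A_BC = 270.8 mm².
σ_BC = N_BC/A_BC = 20200/270.8 = 74.61 MPa.

74.6 MPa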